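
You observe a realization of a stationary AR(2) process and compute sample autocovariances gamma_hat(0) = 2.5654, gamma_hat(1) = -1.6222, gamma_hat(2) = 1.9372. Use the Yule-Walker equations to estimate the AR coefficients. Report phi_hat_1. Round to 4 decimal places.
\hat\phi_{1} = -0.2580

The Yule-Walker equations for an AR(p) process read, in matrix form,
  Gamma_p phi = r_p,   with   (Gamma_p)_{ij} = gamma(|i - j|),
                       (r_p)_i = gamma(i),   i,j = 1..p.
Substitute the sample gammas (Toeplitz matrix and right-hand side of size 2):
  Gamma_p = [[2.5654, -1.6222], [-1.6222, 2.5654]]
  r_p     = [-1.6222, 1.9372]
Written out:
  2.5654 phi_1 - 1.6222 phi_2 = -1.6222
  -1.6222 phi_1 + 2.5654 phi_2 = 1.9372
Solve by Cramer's rule:
  det = gamma(0)^2 - gamma(1)^2 = (2.5654)^2 - (-1.6222)^2 = 6.58127716 - 2.63153284 = 3.94974432
  phi_hat_1 = [gamma(1) gamma(0) - gamma(1) gamma(2)] / det = [(-1.6222)(2.5654) - (-1.6222)(1.9372)] / 3.94974432 = -1.01906604 / 3.94974432 = -0.258
  phi_hat_2 = [gamma(0) gamma(2) - gamma(1)^2] / det = [(2.5654)(1.9372) - (-1.6222)^2] / 3.94974432 = 2.33816004 / 3.94974432 = 0.592
So phi_hat = [-0.2580, 0.5920].
Therefore phi_hat_1 = -0.2580.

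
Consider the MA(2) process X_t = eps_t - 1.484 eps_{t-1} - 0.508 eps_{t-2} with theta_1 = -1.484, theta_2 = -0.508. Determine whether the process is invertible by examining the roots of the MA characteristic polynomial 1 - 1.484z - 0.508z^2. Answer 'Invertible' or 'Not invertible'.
\text{Not invertible}

The MA(q) characteristic polynomial is P(z) = 1 - 1.484z - 0.508z^2.
Invertibility requires all roots to lie outside the unit circle, i.e. |z| > 1 for every root.
Set 1 + (-1.484) z + (-0.508) z^2 = 0, i.e. a z^2 + b z + c = 0 with a = -0.508, b = -1.484, c = 1.
Discriminant D = b^2 - 4ac = (-1.484)^2 - 4*(-0.508)*1 = 2.202256 - (-2.032) = 4.234256.
D >= 0, so the roots are real: z = (-b +/- sqrt(D)) / (2a) = (1.484 +/- 2.057731) / (-1.016).
  z_1 = (1.484 + 2.057731) / (-1.016) = -3.486,   |z_1| = 3.486.
  z_2 = (1.484 - 2.057731) / (-1.016) = 0.5647,   |z_2| = 0.5647.
Moduli of all roots: 3.4860, 0.5647.
All moduli strictly greater than 1? No.
Verdict: Not invertible.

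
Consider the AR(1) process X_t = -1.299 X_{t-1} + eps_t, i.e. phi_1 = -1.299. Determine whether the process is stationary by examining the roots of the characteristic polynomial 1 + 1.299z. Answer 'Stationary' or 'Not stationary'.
\text{Not stationary}

The AR(p) characteristic polynomial is P(z) = 1 + 1.299z.
Stationarity requires all roots to lie outside the unit circle, i.e. |z| > 1 for every root.
This is linear in z: 1 + (1.299) z = 0  =>  z = -1/(1.299) = -0.769823,  |z| = 0.769823.
Moduli of all roots: 0.7698.
All moduli strictly greater than 1? No.
Verdict: Not stationary.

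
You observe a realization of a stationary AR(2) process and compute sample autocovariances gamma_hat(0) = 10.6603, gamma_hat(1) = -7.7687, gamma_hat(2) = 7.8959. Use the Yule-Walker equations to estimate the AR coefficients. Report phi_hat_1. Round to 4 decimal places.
\hat\phi_{1} = -0.4030

The Yule-Walker equations for an AR(p) process read, in matrix form,
  Gamma_p phi = r_p,   with   (Gamma_p)_{ij} = gamma(|i - j|),
                       (r_p)_i = gamma(i),   i,j = 1..p.
Substitute the sample gammas (Toeplitz matrix and right-hand side of size 2):
  Gamma_p = [[10.6603, -7.7687], [-7.7687, 10.6603]]
  r_p     = [-7.7687, 7.8959]
Written out:
  10.6603 phi_1 - 7.7687 phi_2 = -7.7687
  -7.7687 phi_1 + 10.6603 phi_2 = 7.8959
Solve by Cramer's rule:
  det = gamma(0)^2 - gamma(1)^2 = (10.6603)^2 - (-7.7687)^2 = 113.64199609 - 60.35269969 = 53.2892964
  phi_hat_1 = [gamma(1) gamma(0) - gamma(1) gamma(2)] / det = [(-7.7687)(10.6603) - (-7.7687)(7.8959)] / 53.2892964 = -21.47579428 / 53.2892964 = -0.403
  phi_hat_2 = [gamma(0) gamma(2) - gamma(1)^2] / det = [(10.6603)(7.8959) - (-7.7687)^2] / 53.2892964 = 23.81996308 / 53.2892964 = 0.447
So phi_hat = [-0.4030, 0.4470].
Therefore phi_hat_1 = -0.4030.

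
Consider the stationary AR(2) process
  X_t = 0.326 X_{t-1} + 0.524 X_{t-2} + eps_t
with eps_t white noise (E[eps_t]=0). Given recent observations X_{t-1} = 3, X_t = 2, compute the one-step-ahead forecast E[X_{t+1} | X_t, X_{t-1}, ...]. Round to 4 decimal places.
E[X_{t+1} \mid \mathcal F_t] = 2.2240

For an AR(p) model X_t = c + sum_i phi_i X_{t-i} + eps_t, the
one-step-ahead conditional mean is
  E[X_{t+1} | X_t, ...] = c + sum_i phi_i X_{t+1-i}.
Substitute known values:
  E[X_{t+1} | ...] = (0.326) * (2) + (0.524) * (3)
                   = 2.2240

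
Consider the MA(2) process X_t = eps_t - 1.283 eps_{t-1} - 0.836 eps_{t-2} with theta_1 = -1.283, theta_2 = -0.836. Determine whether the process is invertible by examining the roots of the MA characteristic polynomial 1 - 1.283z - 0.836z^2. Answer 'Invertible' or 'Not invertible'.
\text{Not invertible}

The MA(q) characteristic polynomial is P(z) = 1 - 1.283z - 0.836z^2.
Invertibility requires all roots to lie outside the unit circle, i.e. |z| > 1 for every root.
Set 1 + (-1.283) z + (-0.836) z^2 = 0, i.e. a z^2 + b z + c = 0 with a = -0.836, b = -1.283, c = 1.
Discriminant D = b^2 - 4ac = (-1.283)^2 - 4*(-0.836)*1 = 1.646089 - (-3.344) = 4.990089.
D >= 0, so the roots are real: z = (-b +/- sqrt(D)) / (2a) = (1.283 +/- 2.233851) / (-1.672).
  z_1 = (1.283 + 2.233851) / (-1.672) = -2.1034,   |z_1| = 2.1034.
  z_2 = (1.283 - 2.233851) / (-1.672) = 0.5687,   |z_2| = 0.5687.
Moduli of all roots: 2.1034, 0.5687.
All moduli strictly greater than 1? No.
Verdict: Not invertible.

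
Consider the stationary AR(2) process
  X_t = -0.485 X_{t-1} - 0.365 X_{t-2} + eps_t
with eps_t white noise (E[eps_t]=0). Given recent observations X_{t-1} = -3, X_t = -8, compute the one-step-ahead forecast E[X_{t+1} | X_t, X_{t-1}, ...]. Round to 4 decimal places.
E[X_{t+1} \mid \mathcal F_t] = 4.9750

For an AR(p) model X_t = c + sum_i phi_i X_{t-i} + eps_t, the
one-step-ahead conditional mean is
  E[X_{t+1} | X_t, ...] = c + sum_i phi_i X_{t+1-i}.
Substitute known values:
  E[X_{t+1} | ...] = (-0.485) * (-8) + (-0.365) * (-3)
                   = 4.9750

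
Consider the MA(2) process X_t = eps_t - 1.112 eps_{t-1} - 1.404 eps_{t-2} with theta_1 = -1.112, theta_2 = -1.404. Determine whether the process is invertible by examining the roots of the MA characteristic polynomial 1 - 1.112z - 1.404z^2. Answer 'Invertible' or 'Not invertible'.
\text{Not invertible}

The MA(q) characteristic polynomial is P(z) = 1 - 1.112z - 1.404z^2.
Invertibility requires all roots to lie outside the unit circle, i.e. |z| > 1 for every root.
Set 1 + (-1.112) z + (-1.404) z^2 = 0, i.e. a z^2 + b z + c = 0 with a = -1.404, b = -1.112, c = 1.
Discriminant D = b^2 - 4ac = (-1.112)^2 - 4*(-1.404)*1 = 1.236544 - (-5.616) = 6.852544.
D >= 0, so the roots are real: z = (-b +/- sqrt(D)) / (2a) = (1.112 +/- 2.617736) / (-2.808).
  z_1 = (1.112 + 2.617736) / (-2.808) = -1.3283,   |z_1| = 1.3283.
  z_2 = (1.112 - 2.617736) / (-2.808) = 0.5362,   |z_2| = 0.5362.
Moduli of all roots: 1.3283, 0.5362.
All moduli strictly greater than 1? No.
Verdict: Not invertible.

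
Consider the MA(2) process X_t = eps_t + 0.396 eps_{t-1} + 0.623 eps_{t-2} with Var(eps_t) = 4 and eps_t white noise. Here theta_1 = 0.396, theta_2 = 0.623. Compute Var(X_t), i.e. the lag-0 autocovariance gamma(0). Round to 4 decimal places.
\gamma(0) = 6.1798

For an MA(q) process X_t = eps_t + sum_i theta_i eps_{t-i} with
Var(eps_t) = sigma^2, the variance is
  gamma(0) = sigma^2 * (1 + sum_i theta_i^2).
  sum_i theta_i^2 = (0.396)^2 + (0.623)^2 = 0.156816 + 0.388129 = 0.544945.
  gamma(0) = 4 * (1 + 0.544945) = 4 * 1.544945 = 6.17978, which rounds to 6.1798.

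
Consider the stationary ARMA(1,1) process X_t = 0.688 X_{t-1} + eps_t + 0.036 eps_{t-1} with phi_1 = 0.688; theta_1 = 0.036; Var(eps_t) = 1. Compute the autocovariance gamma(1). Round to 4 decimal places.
\gamma(1) = 1.4088

Multiply the model equation by X_{t-k} and take expectations. With theta_0 = psi_0 = 1 and psi_j the MA(infinity) weights, this gives
  gamma(k) - sum_i phi_i gamma(k-i) = c_k,
  c_k = sigma^2 * sum_{j=k..q} theta_j psi_{j-k}   (c_k = 0 for k > q),
using gamma(-m) = gamma(m).
psi-weights needed (psi_j = theta_j + sum_i phi_i psi_{j-i}):
  psi_1 = theta_1 + phi_1 = 0.036 + (0.688) = 0.724
Right-hand sides:
  c_0 = sigma^2 (1 + theta_1 psi_1) = 1 * (1 + (0.036)(0.724)) = 1 * 1.026064 = 1.026064
  c_1 = sigma^2 theta_1 = 1 * (0.036) = 0.036
  c_2 = 0
Equations for k = 0 and k = 1 (AR order 1):
  gamma(0) = phi_1 gamma(1) + c_0
  gamma(1) = phi_1 gamma(0) + c_1
Substituting the second into the first: gamma(0) (1 - phi_1^2) = c_0 + phi_1 c_1, so
  gamma(0) = (c_0 + phi_1 c_1) / (1 - phi_1^2) = (1.026064 + (0.688)(0.036)) / (1 - (0.688)^2) = 1.050832 / 0.526656 = 1.995291.
  gamma(1) = phi_1 gamma(0) + c_1 = (0.688)(1.995291) + (0.036) = 1.40876.
Therefore gamma(1) = 1.4088 (to 4 decimal places).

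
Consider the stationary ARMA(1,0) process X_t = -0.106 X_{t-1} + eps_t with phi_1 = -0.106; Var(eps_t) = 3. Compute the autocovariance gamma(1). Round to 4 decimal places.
\gamma(1) = -0.3216

Multiply the model equation by X_{t-k} and take expectations. With theta_0 = psi_0 = 1 and psi_j the MA(infinity) weights, this gives
  gamma(k) - sum_i phi_i gamma(k-i) = c_k,
  c_k = sigma^2 * sum_{j=k..q} theta_j psi_{j-k}   (c_k = 0 for k > q),
using gamma(-m) = gamma(m).
Pure AR (q = 0): c_0 = sigma^2 = 3, c_k = 0 for k >= 1.
Equations for k = 0 and k = 1 (AR order 1):
  gamma(0) = phi_1 gamma(1) + c_0
  gamma(1) = phi_1 gamma(0) + c_1
Substituting the second into the first: gamma(0) (1 - phi_1^2) = c_0 + phi_1 c_1, so
  gamma(0) = c_0 / (1 - phi_1^2) = 3 / (1 - (-0.106)^2) = 3 / 0.988764 = 3.034091.
  gamma(1) = phi_1 gamma(0) = (-0.106)(3.034091) = -0.321614.
Therefore gamma(1) = -0.3216 (to 4 decimal places).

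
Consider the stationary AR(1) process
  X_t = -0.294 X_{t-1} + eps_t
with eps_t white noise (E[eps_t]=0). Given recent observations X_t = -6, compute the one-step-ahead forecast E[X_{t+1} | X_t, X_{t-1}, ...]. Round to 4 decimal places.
E[X_{t+1} \mid \mathcal F_t] = 1.7640

For an AR(p) model X_t = c + sum_i phi_i X_{t-i} + eps_t, the
one-step-ahead conditional mean is
  E[X_{t+1} | X_t, ...] = c + sum_i phi_i X_{t+1-i}.
Substitute known values:
  E[X_{t+1} | ...] = (-0.294) * (-6)
                   = 1.7640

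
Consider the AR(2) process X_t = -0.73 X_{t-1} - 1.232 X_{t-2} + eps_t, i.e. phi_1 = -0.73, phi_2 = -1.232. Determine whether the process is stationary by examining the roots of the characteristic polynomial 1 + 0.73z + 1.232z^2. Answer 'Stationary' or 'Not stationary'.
\text{Not stationary}

The AR(p) characteristic polynomial is P(z) = 1 + 0.73z + 1.232z^2.
Stationarity requires all roots to lie outside the unit circle, i.e. |z| > 1 for every root.
Set 1 + (0.73) z + (1.232) z^2 = 0, i.e. a z^2 + b z + c = 0 with a = 1.232, b = 0.73, c = 1.
Discriminant D = b^2 - 4ac = (0.73)^2 - 4*(1.232)*1 = 0.5329 - (4.928) = -4.3951.
D < 0, so the roots are the complex-conjugate pair z = (-b +/- i sqrt(-D)) / (2a) = -0.2963 +/- 0.8508i.
For a conjugate pair |z|^2 = z * conj(z) = (product of roots) = c/a = 1/(1.232) = 0.811688, so |z| = sqrt(0.811688) = 0.9009 for both roots.
Moduli of all roots: 0.9009, 0.9009.
All moduli strictly greater than 1? No.
Verdict: Not stationary.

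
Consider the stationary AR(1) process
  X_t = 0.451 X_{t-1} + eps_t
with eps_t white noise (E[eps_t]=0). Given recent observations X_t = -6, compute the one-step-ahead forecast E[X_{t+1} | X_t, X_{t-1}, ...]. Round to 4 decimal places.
E[X_{t+1} \mid \mathcal F_t] = -2.7060

For an AR(p) model X_t = c + sum_i phi_i X_{t-i} + eps_t, the
one-step-ahead conditional mean is
  E[X_{t+1} | X_t, ...] = c + sum_i phi_i X_{t+1-i}.
Substitute known values:
  E[X_{t+1} | ...] = (0.451) * (-6)
                   = -2.7060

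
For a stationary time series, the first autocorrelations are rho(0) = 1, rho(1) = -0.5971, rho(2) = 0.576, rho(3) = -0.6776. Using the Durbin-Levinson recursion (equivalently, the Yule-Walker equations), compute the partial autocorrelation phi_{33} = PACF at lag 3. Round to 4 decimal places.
\phi_{33} = -0.4350

The PACF at lag k is phi_{kk}, the last component of the solution
to the Yule-Walker system G_k phi = r_k where
  (G_k)_{ij} = rho(|i - j|), (r_k)_i = rho(i), i,j = 1..k.
Equivalently, Durbin-Levinson gives phi_{kk} iteratively:
  phi_{11} = rho(1)
  phi_{kk} = [rho(k) - sum_{j=1..k-1} phi_{k-1,j} rho(k-j)]
            / [1 - sum_{j=1..k-1} phi_{k-1,j} rho(j)],
  phi_{k,j} = phi_{k-1,j} - phi_{kk} phi_{k-1,k-j},  j = 1..k-1.
Step k = 1:
  phi_11 = rho(1) = -0.5971.
Step k = 2:
  phi_22 = [rho(2) - phi_11 rho(1)] / [1 - phi_11 rho(1)] = [0.576 - (-0.5971)(-0.5971)] / [1 - (-0.5971)(-0.5971)]
         = 0.21947159 / 0.64347159 = 0.341074.
  Update: phi_21 = phi_11 - phi_22 phi_11 = -0.5971 - (0.341074)(-0.5971) = -0.393445.
Step k = 3:
  phi_33 = [rho(3) - phi_21 rho(2) - phi_22 rho(1)] / [1 - phi_21 rho(1) - phi_22 rho(2)]
    numerator   = -0.6776 - (-0.393445)(0.576) - (0.341074)(-0.5971) = -0.2473205
    denominator = 1 - (-0.393445)(-0.5971) - (0.341074)(0.576) = 0.56861548
  phi_33 = -0.2473205 / 0.56861548 = -0.435.
Therefore phi_{33} = -0.4350.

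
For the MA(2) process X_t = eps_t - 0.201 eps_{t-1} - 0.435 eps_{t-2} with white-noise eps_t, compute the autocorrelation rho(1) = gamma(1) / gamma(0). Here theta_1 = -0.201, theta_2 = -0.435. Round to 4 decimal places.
\rho(1) = -0.0924

For an MA(q) process with theta_0 = 1, the autocovariance is
  gamma(k) = sigma^2 * sum_{i=0..q-k} theta_i * theta_{i+k},
and rho(k) = gamma(k) / gamma(0). Sigma^2 cancels.
  numerator   = (1)*(-0.201) + (-0.201)*(-0.435) = -0.113565.
  denominator = (1)^2 + (-0.201)^2 + (-0.435)^2 = 1.229626.
  rho(1) = -0.113565 / 1.229626 = -0.0924.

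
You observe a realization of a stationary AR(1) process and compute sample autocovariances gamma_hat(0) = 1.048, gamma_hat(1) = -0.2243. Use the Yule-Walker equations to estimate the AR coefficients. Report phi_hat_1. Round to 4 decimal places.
\hat\phi_{1} = -0.2140

The Yule-Walker equations for an AR(p) process read, in matrix form,
  Gamma_p phi = r_p,   with   (Gamma_p)_{ij} = gamma(|i - j|),
                       (r_p)_i = gamma(i),   i,j = 1..p.
Substitute the sample gammas (Toeplitz matrix and right-hand side of size 1):
  Gamma_p = [[1.048]]
  r_p     = [-0.2243]
With p = 1 this is the single equation gamma(0) phi_1 = gamma(1):
  phi_hat_1 = gamma(1) / gamma(0) = -0.2243 / 1.048 = -0.2140.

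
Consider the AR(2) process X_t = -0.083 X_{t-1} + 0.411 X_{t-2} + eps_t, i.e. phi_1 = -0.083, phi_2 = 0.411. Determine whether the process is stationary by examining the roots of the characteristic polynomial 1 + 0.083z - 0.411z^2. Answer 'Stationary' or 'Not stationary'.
\text{Stationary}

The AR(p) characteristic polynomial is P(z) = 1 + 0.083z - 0.411z^2.
Stationarity requires all roots to lie outside the unit circle, i.e. |z| > 1 for every root.
Set 1 + (0.083) z + (-0.411) z^2 = 0, i.e. a z^2 + b z + c = 0 with a = -0.411, b = 0.083, c = 1.
Discriminant D = b^2 - 4ac = (0.083)^2 - 4*(-0.411)*1 = 0.006889 - (-1.644) = 1.650889.
D >= 0, so the roots are real: z = (-b +/- sqrt(D)) / (2a) = (-0.083 +/- 1.284869) / (-0.822).
  z_1 = (-0.083 + 1.284869) / (-0.822) = -1.4621,   |z_1| = 1.4621.
  z_2 = (-0.083 - 1.284869) / (-0.822) = 1.6641,   |z_2| = 1.6641.
Moduli of all roots: 1.4621, 1.6641.
All moduli strictly greater than 1? Yes.
Verdict: Stationary.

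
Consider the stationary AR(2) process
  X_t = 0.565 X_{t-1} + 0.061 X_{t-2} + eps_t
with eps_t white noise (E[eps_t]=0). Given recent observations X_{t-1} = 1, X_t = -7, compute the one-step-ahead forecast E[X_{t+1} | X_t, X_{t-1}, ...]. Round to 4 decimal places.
E[X_{t+1} \mid \mathcal F_t] = -3.8940

For an AR(p) model X_t = c + sum_i phi_i X_{t-i} + eps_t, the
one-step-ahead conditional mean is
  E[X_{t+1} | X_t, ...] = c + sum_i phi_i X_{t+1-i}.
Substitute known values:
  E[X_{t+1} | ...] = (0.565) * (-7) + (0.061) * (1)
                   = -3.8940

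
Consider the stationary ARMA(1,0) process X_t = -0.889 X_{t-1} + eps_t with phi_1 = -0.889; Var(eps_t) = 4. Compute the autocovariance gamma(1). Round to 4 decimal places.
\gamma(1) = -16.9593

Multiply the model equation by X_{t-k} and take expectations. With theta_0 = psi_0 = 1 and psi_j the MA(infinity) weights, this gives
  gamma(k) - sum_i phi_i gamma(k-i) = c_k,
  c_k = sigma^2 * sum_{j=k..q} theta_j psi_{j-k}   (c_k = 0 for k > q),
using gamma(-m) = gamma(m).
Pure AR (q = 0): c_0 = sigma^2 = 4, c_k = 0 for k >= 1.
Equations for k = 0 and k = 1 (AR order 1):
  gamma(0) = phi_1 gamma(1) + c_0
  gamma(1) = phi_1 gamma(0) + c_1
Substituting the second into the first: gamma(0) (1 - phi_1^2) = c_0 + phi_1 c_1, so
  gamma(0) = c_0 / (1 - phi_1^2) = 4 / (1 - (-0.889)^2) = 4 / 0.209679 = 19.076779.
  gamma(1) = phi_1 gamma(0) = (-0.889)(19.076779) = -16.959257.
Therefore gamma(1) = -16.9593 (to 4 decimal places).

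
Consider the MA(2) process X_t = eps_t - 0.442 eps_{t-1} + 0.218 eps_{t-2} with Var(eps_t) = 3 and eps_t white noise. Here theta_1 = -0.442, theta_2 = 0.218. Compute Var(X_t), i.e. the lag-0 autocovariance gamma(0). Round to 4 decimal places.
\gamma(0) = 3.7287

For an MA(q) process X_t = eps_t + sum_i theta_i eps_{t-i} with
Var(eps_t) = sigma^2, the variance is
  gamma(0) = sigma^2 * (1 + sum_i theta_i^2).
  sum_i theta_i^2 = (-0.442)^2 + (0.218)^2 = 0.195364 + 0.047524 = 0.242888.
  gamma(0) = 3 * (1 + 0.242888) = 3 * 1.242888 = 3.728664, which rounds to 3.7287.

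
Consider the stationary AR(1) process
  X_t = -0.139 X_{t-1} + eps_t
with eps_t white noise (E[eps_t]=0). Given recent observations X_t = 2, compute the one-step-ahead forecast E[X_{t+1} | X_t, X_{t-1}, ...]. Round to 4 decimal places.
E[X_{t+1} \mid \mathcal F_t] = -0.2780

For an AR(p) model X_t = c + sum_i phi_i X_{t-i} + eps_t, the
one-step-ahead conditional mean is
  E[X_{t+1} | X_t, ...] = c + sum_i phi_i X_{t+1-i}.
Substitute known values:
  E[X_{t+1} | ...] = (-0.139) * (2)
                   = -0.2780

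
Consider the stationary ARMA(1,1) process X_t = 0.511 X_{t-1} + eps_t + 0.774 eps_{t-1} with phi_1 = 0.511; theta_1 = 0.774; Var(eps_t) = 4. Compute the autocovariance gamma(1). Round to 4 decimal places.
\gamma(1) = 9.7079

Multiply the model equation by X_{t-k} and take expectations. With theta_0 = psi_0 = 1 and psi_j the MA(infinity) weights, this gives
  gamma(k) - sum_i phi_i gamma(k-i) = c_k,
  c_k = sigma^2 * sum_{j=k..q} theta_j psi_{j-k}   (c_k = 0 for k > q),
using gamma(-m) = gamma(m).
psi-weights needed (psi_j = theta_j + sum_i phi_i psi_{j-i}):
  psi_1 = theta_1 + phi_1 = 0.774 + (0.511) = 1.285
Right-hand sides:
  c_0 = sigma^2 (1 + theta_1 psi_1) = 4 * (1 + (0.774)(1.285)) = 4 * 1.99459 = 7.97836
  c_1 = sigma^2 theta_1 = 4 * (0.774) = 3.096
  c_2 = 0
Equations for k = 0 and k = 1 (AR order 1):
  gamma(0) = phi_1 gamma(1) + c_0
  gamma(1) = phi_1 gamma(0) + c_1
Substituting the second into the first: gamma(0) (1 - phi_1^2) = c_0 + phi_1 c_1, so
  gamma(0) = (c_0 + phi_1 c_1) / (1 - phi_1^2) = (7.97836 + (0.511)(3.096)) / (1 - (0.511)^2) = 9.560416 / 0.738879 = 12.939082.
  gamma(1) = phi_1 gamma(0) + c_1 = (0.511)(12.939082) + (3.096) = 9.707871.
Therefore gamma(1) = 9.7079 (to 4 decimal places).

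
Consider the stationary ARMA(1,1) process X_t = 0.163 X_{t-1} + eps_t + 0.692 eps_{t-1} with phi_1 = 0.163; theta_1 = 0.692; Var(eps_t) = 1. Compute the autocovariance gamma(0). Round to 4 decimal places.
\gamma(0) = 1.7510

Multiply the model equation by X_{t-k} and take expectations. With theta_0 = psi_0 = 1 and psi_j the MA(infinity) weights, this gives
  gamma(k) - sum_i phi_i gamma(k-i) = c_k,
  c_k = sigma^2 * sum_{j=k..q} theta_j psi_{j-k}   (c_k = 0 for k > q),
using gamma(-m) = gamma(m).
psi-weights needed (psi_j = theta_j + sum_i phi_i psi_{j-i}):
  psi_1 = theta_1 + phi_1 = 0.692 + (0.163) = 0.855
Right-hand sides:
  c_0 = sigma^2 (1 + theta_1 psi_1) = 1 * (1 + (0.692)(0.855)) = 1 * 1.59166 = 1.59166
  c_1 = sigma^2 theta_1 = 1 * (0.692) = 0.692
  c_2 = 0
Equations for k = 0 and k = 1 (AR order 1):
  gamma(0) = phi_1 gamma(1) + c_0
  gamma(1) = phi_1 gamma(0) + c_1
Substituting the second into the first: gamma(0) (1 - phi_1^2) = c_0 + phi_1 c_1, so
  gamma(0) = (c_0 + phi_1 c_1) / (1 - phi_1^2) = (1.59166 + (0.163)(0.692)) / (1 - (0.163)^2) = 1.704456 / 0.973431 = 1.750978.
Therefore gamma(0) = 1.7510 (to 4 decimal places).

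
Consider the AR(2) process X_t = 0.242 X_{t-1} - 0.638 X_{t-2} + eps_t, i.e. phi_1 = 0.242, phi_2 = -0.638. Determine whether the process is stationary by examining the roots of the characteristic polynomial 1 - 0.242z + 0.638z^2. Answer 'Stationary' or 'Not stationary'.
\text{Stationary}

The AR(p) characteristic polynomial is P(z) = 1 - 0.242z + 0.638z^2.
Stationarity requires all roots to lie outside the unit circle, i.e. |z| > 1 for every root.
Set 1 + (-0.242) z + (0.638) z^2 = 0, i.e. a z^2 + b z + c = 0 with a = 0.638, b = -0.242, c = 1.
Discriminant D = b^2 - 4ac = (-0.242)^2 - 4*(0.638)*1 = 0.058564 - (2.552) = -2.493436.
D < 0, so the roots are the complex-conjugate pair z = (-b +/- i sqrt(-D)) / (2a) = 0.1897 +/- 1.2375i.
For a conjugate pair |z|^2 = z * conj(z) = (product of roots) = c/a = 1/(0.638) = 1.567398, so |z| = sqrt(1.567398) = 1.252 for both roots.
Moduli of all roots: 1.2520, 1.2520.
All moduli strictly greater than 1? Yes.
Verdict: Stationary.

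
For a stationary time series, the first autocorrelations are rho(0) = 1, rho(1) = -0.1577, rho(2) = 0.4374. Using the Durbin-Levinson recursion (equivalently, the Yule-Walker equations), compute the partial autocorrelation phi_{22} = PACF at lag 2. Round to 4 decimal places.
\phi_{22} = 0.4231

The PACF at lag k is phi_{kk}, the last component of the solution
to the Yule-Walker system G_k phi = r_k where
  (G_k)_{ij} = rho(|i - j|), (r_k)_i = rho(i), i,j = 1..k.
Equivalently, Durbin-Levinson gives phi_{kk} iteratively:
  phi_{11} = rho(1)
  phi_{kk} = [rho(k) - sum_{j=1..k-1} phi_{k-1,j} rho(k-j)]
            / [1 - sum_{j=1..k-1} phi_{k-1,j} rho(j)],
  phi_{k,j} = phi_{k-1,j} - phi_{kk} phi_{k-1,k-j},  j = 1..k-1.
Step k = 1:
  phi_11 = rho(1) = -0.1577.
Step k = 2:
  phi_22 = [rho(2) - phi_11 rho(1)] / [1 - phi_11 rho(1)] = [0.4374 - (-0.1577)(-0.1577)] / [1 - (-0.1577)(-0.1577)]
         = 0.41253071 / 0.97513071 = 0.4231.
Therefore phi_{22} = 0.4231.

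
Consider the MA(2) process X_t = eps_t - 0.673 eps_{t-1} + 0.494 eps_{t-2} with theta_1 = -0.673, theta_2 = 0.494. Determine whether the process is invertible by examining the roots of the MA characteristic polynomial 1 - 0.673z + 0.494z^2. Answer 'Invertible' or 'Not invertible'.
\text{Invertible}

The MA(q) characteristic polynomial is P(z) = 1 - 0.673z + 0.494z^2.
Invertibility requires all roots to lie outside the unit circle, i.e. |z| > 1 for every root.
Set 1 + (-0.673) z + (0.494) z^2 = 0, i.e. a z^2 + b z + c = 0 with a = 0.494, b = -0.673, c = 1.
Discriminant D = b^2 - 4ac = (-0.673)^2 - 4*(0.494)*1 = 0.452929 - (1.976) = -1.523071.
D < 0, so the roots are the complex-conjugate pair z = (-b +/- i sqrt(-D)) / (2a) = 0.6812 +/- 1.2491i.
For a conjugate pair |z|^2 = z * conj(z) = (product of roots) = c/a = 1/(0.494) = 2.024291, so |z| = sqrt(2.024291) = 1.4228 for both roots.
Moduli of all roots: 1.4228, 1.4228.
All moduli strictly greater than 1? Yes.
Verdict: Invertible.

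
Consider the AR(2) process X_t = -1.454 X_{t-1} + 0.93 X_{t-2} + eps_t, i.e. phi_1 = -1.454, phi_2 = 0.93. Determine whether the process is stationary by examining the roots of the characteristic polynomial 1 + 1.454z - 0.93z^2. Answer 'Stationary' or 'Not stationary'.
\text{Not stationary}

The AR(p) characteristic polynomial is P(z) = 1 + 1.454z - 0.93z^2.
Stationarity requires all roots to lie outside the unit circle, i.e. |z| > 1 for every root.
Set 1 + (1.454) z + (-0.93) z^2 = 0, i.e. a z^2 + b z + c = 0 with a = -0.93, b = 1.454, c = 1.
Discriminant D = b^2 - 4ac = (1.454)^2 - 4*(-0.93)*1 = 2.114116 - (-3.72) = 5.834116.
D >= 0, so the roots are real: z = (-b +/- sqrt(D)) / (2a) = (-1.454 +/- 2.415391) / (-1.86).
  z_1 = (-1.454 + 2.415391) / (-1.86) = -0.5169,   |z_1| = 0.5169.
  z_2 = (-1.454 - 2.415391) / (-1.86) = 2.0803,   |z_2| = 2.0803.
Moduli of all roots: 0.5169, 2.0803.
All moduli strictly greater than 1? No.
Verdict: Not stationary.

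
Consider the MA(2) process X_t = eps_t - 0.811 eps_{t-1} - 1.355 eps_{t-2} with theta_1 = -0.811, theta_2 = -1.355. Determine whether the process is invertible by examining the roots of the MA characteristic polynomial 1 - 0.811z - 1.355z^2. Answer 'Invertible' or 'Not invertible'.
\text{Not invertible}

The MA(q) characteristic polynomial is P(z) = 1 - 0.811z - 1.355z^2.
Invertibility requires all roots to lie outside the unit circle, i.e. |z| > 1 for every root.
Set 1 + (-0.811) z + (-1.355) z^2 = 0, i.e. a z^2 + b z + c = 0 with a = -1.355, b = -0.811, c = 1.
Discriminant D = b^2 - 4ac = (-0.811)^2 - 4*(-1.355)*1 = 0.657721 - (-5.42) = 6.077721.
D >= 0, so the roots are real: z = (-b +/- sqrt(D)) / (2a) = (0.811 +/- 2.465303) / (-2.71).
  z_1 = (0.811 + 2.465303) / (-2.71) = -1.209,   |z_1| = 1.209.
  z_2 = (0.811 - 2.465303) / (-2.71) = 0.6104,   |z_2| = 0.6104.
Moduli of all roots: 1.2090, 0.6104.
All moduli strictly greater than 1? No.
Verdict: Not invertible.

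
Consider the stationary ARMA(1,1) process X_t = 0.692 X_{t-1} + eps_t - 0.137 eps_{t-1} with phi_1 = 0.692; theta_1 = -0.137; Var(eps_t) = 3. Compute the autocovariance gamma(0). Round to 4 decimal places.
\gamma(0) = 4.7732

Multiply the model equation by X_{t-k} and take expectations. With theta_0 = psi_0 = 1 and psi_j the MA(infinity) weights, this gives
  gamma(k) - sum_i phi_i gamma(k-i) = c_k,
  c_k = sigma^2 * sum_{j=k..q} theta_j psi_{j-k}   (c_k = 0 for k > q),
using gamma(-m) = gamma(m).
psi-weights needed (psi_j = theta_j + sum_i phi_i psi_{j-i}):
  psi_1 = theta_1 + phi_1 = -0.137 + (0.692) = 0.555
Right-hand sides:
  c_0 = sigma^2 (1 + theta_1 psi_1) = 3 * (1 + (-0.137)(0.555)) = 3 * 0.923965 = 2.771895
  c_1 = sigma^2 theta_1 = 3 * (-0.137) = -0.411
  c_2 = 0
Equations for k = 0 and k = 1 (AR order 1):
  gamma(0) = phi_1 gamma(1) + c_0
  gamma(1) = phi_1 gamma(0) + c_1
Substituting the second into the first: gamma(0) (1 - phi_1^2) = c_0 + phi_1 c_1, so
  gamma(0) = (c_0 + phi_1 c_1) / (1 - phi_1^2) = (2.771895 + (0.692)(-0.411)) / (1 - (0.692)^2) = 2.487483 / 0.521136 = 4.773194.
Therefore gamma(0) = 4.7732 (to 4 decimal places).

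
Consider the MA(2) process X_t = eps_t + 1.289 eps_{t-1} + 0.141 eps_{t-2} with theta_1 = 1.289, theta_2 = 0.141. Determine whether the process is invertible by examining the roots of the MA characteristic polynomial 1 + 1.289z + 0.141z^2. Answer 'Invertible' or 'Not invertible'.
\text{Not invertible}

The MA(q) characteristic polynomial is P(z) = 1 + 1.289z + 0.141z^2.
Invertibility requires all roots to lie outside the unit circle, i.e. |z| > 1 for every root.
Set 1 + (1.289) z + (0.141) z^2 = 0, i.e. a z^2 + b z + c = 0 with a = 0.141, b = 1.289, c = 1.
Discriminant D = b^2 - 4ac = (1.289)^2 - 4*(0.141)*1 = 1.661521 - (0.564) = 1.097521.
D >= 0, so the roots are real: z = (-b +/- sqrt(D)) / (2a) = (-1.289 +/- 1.047626) / (0.282).
  z_1 = (-1.289 + 1.047626) / (0.282) = -0.8559,   |z_1| = 0.8559.
  z_2 = (-1.289 - 1.047626) / (0.282) = -8.2859,   |z_2| = 8.2859.
Moduli of all roots: 0.8559, 8.2859.
All moduli strictly greater than 1? No.
Verdict: Not invertible.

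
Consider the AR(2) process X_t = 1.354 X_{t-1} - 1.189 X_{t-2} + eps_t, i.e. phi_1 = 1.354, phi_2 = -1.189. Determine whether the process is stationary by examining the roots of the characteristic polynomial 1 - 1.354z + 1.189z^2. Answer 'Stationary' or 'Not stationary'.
\text{Not stationary}

The AR(p) characteristic polynomial is P(z) = 1 - 1.354z + 1.189z^2.
Stationarity requires all roots to lie outside the unit circle, i.e. |z| > 1 for every root.
Set 1 + (-1.354) z + (1.189) z^2 = 0, i.e. a z^2 + b z + c = 0 with a = 1.189, b = -1.354, c = 1.
Discriminant D = b^2 - 4ac = (-1.354)^2 - 4*(1.189)*1 = 1.833316 - (4.756) = -2.922684.
D < 0, so the roots are the complex-conjugate pair z = (-b +/- i sqrt(-D)) / (2a) = 0.5694 +/- 0.7189i.
For a conjugate pair |z|^2 = z * conj(z) = (product of roots) = c/a = 1/(1.189) = 0.841043, so |z| = sqrt(0.841043) = 0.9171 for both roots.
Moduli of all roots: 0.9171, 0.9171.
All moduli strictly greater than 1? No.
Verdict: Not stationary.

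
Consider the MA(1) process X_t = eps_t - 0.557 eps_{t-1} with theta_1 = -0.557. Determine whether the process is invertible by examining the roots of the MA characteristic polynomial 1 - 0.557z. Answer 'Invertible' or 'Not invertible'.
\text{Invertible}

The MA(q) characteristic polynomial is P(z) = 1 - 0.557z.
Invertibility requires all roots to lie outside the unit circle, i.e. |z| > 1 for every root.
This is linear in z: 1 + (-0.557) z = 0  =>  z = -1/(-0.557) = 1.795332,  |z| = 1.795332.
Moduli of all roots: 1.7953.
All moduli strictly greater than 1? Yes.
Verdict: Invertible.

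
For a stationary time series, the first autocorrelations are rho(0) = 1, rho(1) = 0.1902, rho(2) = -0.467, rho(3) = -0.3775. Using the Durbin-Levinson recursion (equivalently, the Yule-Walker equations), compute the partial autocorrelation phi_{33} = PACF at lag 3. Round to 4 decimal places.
\phi_{33} = -0.2040

The PACF at lag k is phi_{kk}, the last component of the solution
to the Yule-Walker system G_k phi = r_k where
  (G_k)_{ij} = rho(|i - j|), (r_k)_i = rho(i), i,j = 1..k.
Equivalently, Durbin-Levinson gives phi_{kk} iteratively:
  phi_{11} = rho(1)
  phi_{kk} = [rho(k) - sum_{j=1..k-1} phi_{k-1,j} rho(k-j)]
            / [1 - sum_{j=1..k-1} phi_{k-1,j} rho(j)],
  phi_{k,j} = phi_{k-1,j} - phi_{kk} phi_{k-1,k-j},  j = 1..k-1.
Step k = 1:
  phi_11 = rho(1) = 0.1902.
Step k = 2:
  phi_22 = [rho(2) - phi_11 rho(1)] / [1 - phi_11 rho(1)] = [-0.467 - (0.1902)(0.1902)] / [1 - (0.1902)(0.1902)]
         = -0.50317604 / 0.96382396 = -0.522062.
  Update: phi_21 = phi_11 - phi_22 phi_11 = 0.1902 - (-0.522062)(0.1902) = 0.289496.
Step k = 3:
  phi_33 = [rho(3) - phi_21 rho(2) - phi_22 rho(1)] / [1 - phi_21 rho(1) - phi_22 rho(2)]
    numerator   = -0.3775 - (0.289496)(-0.467) - (-0.522062)(0.1902) = -0.14300903
    denominator = 1 - (0.289496)(0.1902) - (-0.522062)(-0.467) = 0.70113478
  phi_33 = -0.14300903 / 0.70113478 = -0.204.
Therefore phi_{33} = -0.2040.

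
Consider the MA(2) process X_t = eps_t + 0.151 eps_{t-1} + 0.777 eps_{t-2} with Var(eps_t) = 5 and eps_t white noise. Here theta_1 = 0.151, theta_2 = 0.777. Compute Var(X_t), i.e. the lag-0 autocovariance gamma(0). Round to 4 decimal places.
\gamma(0) = 8.1327

For an MA(q) process X_t = eps_t + sum_i theta_i eps_{t-i} with
Var(eps_t) = sigma^2, the variance is
  gamma(0) = sigma^2 * (1 + sum_i theta_i^2).
  sum_i theta_i^2 = (0.151)^2 + (0.777)^2 = 0.022801 + 0.603729 = 0.62653.
  gamma(0) = 5 * (1 + 0.62653) = 5 * 1.62653 = 8.13265, which rounds to 8.1327.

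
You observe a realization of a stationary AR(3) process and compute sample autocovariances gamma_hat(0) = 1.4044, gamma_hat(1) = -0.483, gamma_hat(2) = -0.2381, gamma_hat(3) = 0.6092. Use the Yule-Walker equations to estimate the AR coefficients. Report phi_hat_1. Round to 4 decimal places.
\hat\phi_{1} = -0.3550

The Yule-Walker equations for an AR(p) process read, in matrix form,
  Gamma_p phi = r_p,   with   (Gamma_p)_{ij} = gamma(|i - j|),
                       (r_p)_i = gamma(i),   i,j = 1..p.
Substitute the sample gammas (Toeplitz matrix and right-hand side of size 3):
  Gamma_p = [[1.4044, -0.483, -0.2381], [-0.483, 1.4044, -0.483], [-0.2381, -0.483, 1.4044]]
  r_p     = [-0.483, -0.2381, 0.6092]
Written out (R1..R3):
  (R1) 1.4044 phi_1 - 0.483 phi_2 - 0.2381 phi_3 = -0.483
  (R2) -0.483 phi_1 + 1.4044 phi_2 - 0.483 phi_3 = -0.2381
  (R3) -0.2381 phi_1 - 0.483 phi_2 + 1.4044 phi_3 = 0.6092
Gaussian elimination:
  R2 <- R2 - (-0.483/1.4044) R1 = R2 - (-0.343919) R1:  1.238287 phi_2 - 0.564887 phi_3 = -0.404213
  R3 <- R3 - (-0.2381/1.4044) R1 = R3 - (-0.169539) R1:  -0.564887 phi_2 + 1.364033 phi_3 = 0.527313
  R3 <- R3 - (-0.564887/1.238287) R2 = R3 - (-0.456184) R2:  1.10634 phi_3 = 0.342917
Back-substitution:
  phi_hat_3 = 0.342917 / 1.10634 = 0.309956
  phi_hat_2 = (-0.404213 - (-0.564887)(0.309956)) / 1.238287 = -0.185032
  phi_hat_1 = (-0.483 - (-0.483)(-0.185032) - (-0.2381)(0.309956)) / 1.4044 = -0.355006
So phi_hat = [-0.3550, -0.1850, 0.3100].
Therefore phi_hat_1 = -0.3550.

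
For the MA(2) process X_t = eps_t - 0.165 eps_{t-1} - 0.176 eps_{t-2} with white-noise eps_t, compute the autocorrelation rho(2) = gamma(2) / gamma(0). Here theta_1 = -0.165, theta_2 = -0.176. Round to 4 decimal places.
\rho(2) = -0.1663

For an MA(q) process with theta_0 = 1, the autocovariance is
  gamma(k) = sigma^2 * sum_{i=0..q-k} theta_i * theta_{i+k},
and rho(k) = gamma(k) / gamma(0). Sigma^2 cancels.
  numerator   = (1)*(-0.176) = -0.176.
  denominator = (1)^2 + (-0.165)^2 + (-0.176)^2 = 1.058201.
  rho(2) = -0.176 / 1.058201 = -0.1663.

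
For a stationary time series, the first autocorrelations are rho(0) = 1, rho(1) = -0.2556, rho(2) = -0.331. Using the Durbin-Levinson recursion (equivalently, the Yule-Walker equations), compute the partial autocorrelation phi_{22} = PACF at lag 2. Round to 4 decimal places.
\phi_{22} = -0.4240

The PACF at lag k is phi_{kk}, the last component of the solution
to the Yule-Walker system G_k phi = r_k where
  (G_k)_{ij} = rho(|i - j|), (r_k)_i = rho(i), i,j = 1..k.
Equivalently, Durbin-Levinson gives phi_{kk} iteratively:
  phi_{11} = rho(1)
  phi_{kk} = [rho(k) - sum_{j=1..k-1} phi_{k-1,j} rho(k-j)]
            / [1 - sum_{j=1..k-1} phi_{k-1,j} rho(j)],
  phi_{k,j} = phi_{k-1,j} - phi_{kk} phi_{k-1,k-j},  j = 1..k-1.
Step k = 1:
  phi_11 = rho(1) = -0.2556.
Step k = 2:
  phi_22 = [rho(2) - phi_11 rho(1)] / [1 - phi_11 rho(1)] = [-0.331 - (-0.2556)(-0.2556)] / [1 - (-0.2556)(-0.2556)]
         = -0.39633136 / 0.93466864 = -0.424.
Therefore phi_{22} = -0.4240.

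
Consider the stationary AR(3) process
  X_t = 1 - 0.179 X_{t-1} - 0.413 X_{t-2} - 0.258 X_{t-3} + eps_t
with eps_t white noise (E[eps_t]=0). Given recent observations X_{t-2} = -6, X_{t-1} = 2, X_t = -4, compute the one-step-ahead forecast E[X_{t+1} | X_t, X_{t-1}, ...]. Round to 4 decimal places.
E[X_{t+1} \mid \mathcal F_t] = 2.4380

For an AR(p) model X_t = c + sum_i phi_i X_{t-i} + eps_t, the
one-step-ahead conditional mean is
  E[X_{t+1} | X_t, ...] = c + sum_i phi_i X_{t+1-i}.
Substitute known values:
  E[X_{t+1} | ...] = 1 + (-0.179) * (-4) + (-0.413) * (2) + (-0.258) * (-6)
                   = 2.4380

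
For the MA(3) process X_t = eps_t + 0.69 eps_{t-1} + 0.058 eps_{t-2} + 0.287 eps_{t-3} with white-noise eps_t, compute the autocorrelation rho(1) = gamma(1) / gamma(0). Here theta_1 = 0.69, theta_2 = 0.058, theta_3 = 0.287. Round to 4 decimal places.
\rho(1) = 0.4781

For an MA(q) process with theta_0 = 1, the autocovariance is
  gamma(k) = sigma^2 * sum_{i=0..q-k} theta_i * theta_{i+k},
and rho(k) = gamma(k) / gamma(0). Sigma^2 cancels.
  numerator   = (1)*(0.69) + (0.69)*(0.058) + (0.058)*(0.287) = 0.746666.
  denominator = (1)^2 + (0.69)^2 + (0.058)^2 + (0.287)^2 = 1.561833.
  rho(1) = 0.746666 / 1.561833 = 0.4781.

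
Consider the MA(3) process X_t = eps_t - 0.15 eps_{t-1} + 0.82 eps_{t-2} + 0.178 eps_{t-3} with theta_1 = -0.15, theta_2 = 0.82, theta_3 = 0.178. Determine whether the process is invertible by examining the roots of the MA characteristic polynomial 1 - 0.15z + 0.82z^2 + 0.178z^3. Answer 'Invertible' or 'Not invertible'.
\text{Invertible}

The MA(q) characteristic polynomial is P(z) = 1 - 0.15z + 0.82z^2 + 0.178z^3.
Invertibility requires all roots to lie outside the unit circle, i.e. |z| > 1 for every root.
Degree 3: look for a simple real root z0 first, then factor out (1 - z/z0) and solve the remaining quadratic.
Testing z0 = -5: P(-5) = 1 + (-0.15)(-5) + (0.82)(-5)^2 + (0.178)(-5)^3
  = 1 + (0.75) + (20.5) + (-22.25) = 0.  So z_0 = -5 is a root, |z_0| = 5.
Divide out the factor (1 + 0.2 z) = (1 - z/z0) (since 1/z0 = -0.2):
  P(z) = (1 + 0.2 z)(1 + (-0.35) z + (0.89) z^2)
  [check: z-coef -0.35 - (-0.2) = -0.15; z^2-coef 0.89 - (-0.2)(-0.35) = 0.82; z^3-coef -(-0.2)(0.89) = 0.178.]
Remaining roots from the quadratic factor 1 + (-0.35) z + (0.89) z^2:
  Set 1 + (-0.35) z + (0.89) z^2 = 0, i.e. a z^2 + b z + c = 0 with a = 0.89, b = -0.35, c = 1.
  Discriminant D = b^2 - 4ac = (-0.35)^2 - 4*(0.89)*1 = 0.1225 - (3.56) = -3.4375.
  D < 0, so the roots are the complex-conjugate pair z = (-b +/- i sqrt(-D)) / (2a) = 0.1966 +/- 1.0416i.
  For a conjugate pair |z|^2 = z * conj(z) = (product of roots) = c/a = 1/(0.89) = 1.123596, so |z| = sqrt(1.123596) = 1.06 for both roots.
Moduli of all roots: 5.0000, 1.0600, 1.0600.
All moduli strictly greater than 1? Yes.
Verdict: Invertible.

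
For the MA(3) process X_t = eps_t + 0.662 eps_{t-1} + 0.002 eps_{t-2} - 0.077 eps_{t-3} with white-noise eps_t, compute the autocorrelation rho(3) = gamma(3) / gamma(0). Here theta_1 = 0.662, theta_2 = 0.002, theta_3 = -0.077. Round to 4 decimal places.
\rho(3) = -0.0533

For an MA(q) process with theta_0 = 1, the autocovariance is
  gamma(k) = sigma^2 * sum_{i=0..q-k} theta_i * theta_{i+k},
and rho(k) = gamma(k) / gamma(0). Sigma^2 cancels.
  numerator   = (1)*(-0.077) = -0.077.
  denominator = (1)^2 + (0.662)^2 + (0.002)^2 + (-0.077)^2 = 1.444177.
  rho(3) = -0.077 / 1.444177 = -0.0533.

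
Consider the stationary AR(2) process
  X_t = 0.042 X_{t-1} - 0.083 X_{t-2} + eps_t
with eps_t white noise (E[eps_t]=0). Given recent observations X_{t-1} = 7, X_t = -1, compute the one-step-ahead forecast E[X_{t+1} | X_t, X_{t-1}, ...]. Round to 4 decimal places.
E[X_{t+1} \mid \mathcal F_t] = -0.6230

For an AR(p) model X_t = c + sum_i phi_i X_{t-i} + eps_t, the
one-step-ahead conditional mean is
  E[X_{t+1} | X_t, ...] = c + sum_i phi_i X_{t+1-i}.
Substitute known values:
  E[X_{t+1} | ...] = (0.042) * (-1) + (-0.083) * (7)
                   = -0.6230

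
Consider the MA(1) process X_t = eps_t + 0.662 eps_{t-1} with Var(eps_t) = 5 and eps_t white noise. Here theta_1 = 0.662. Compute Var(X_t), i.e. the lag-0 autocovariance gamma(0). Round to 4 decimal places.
\gamma(0) = 7.1912

For an MA(q) process X_t = eps_t + sum_i theta_i eps_{t-i} with
Var(eps_t) = sigma^2, the variance is
  gamma(0) = sigma^2 * (1 + sum_i theta_i^2).
  sum_i theta_i^2 = (0.662)^2 = 0.438244.
  gamma(0) = 5 * (1 + 0.438244) = 5 * 1.438244 = 7.19122, which rounds to 7.1912.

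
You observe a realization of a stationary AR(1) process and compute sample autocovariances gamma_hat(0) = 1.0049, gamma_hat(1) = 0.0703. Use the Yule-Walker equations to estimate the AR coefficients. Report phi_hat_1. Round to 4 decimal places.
\hat\phi_{1} = 0.0700

The Yule-Walker equations for an AR(p) process read, in matrix form,
  Gamma_p phi = r_p,   with   (Gamma_p)_{ij} = gamma(|i - j|),
                       (r_p)_i = gamma(i),   i,j = 1..p.
Substitute the sample gammas (Toeplitz matrix and right-hand side of size 1):
  Gamma_p = [[1.0049]]
  r_p     = [0.0703]
With p = 1 this is the single equation gamma(0) phi_1 = gamma(1):
  phi_hat_1 = gamma(1) / gamma(0) = 0.0703 / 1.0049 = 0.0700.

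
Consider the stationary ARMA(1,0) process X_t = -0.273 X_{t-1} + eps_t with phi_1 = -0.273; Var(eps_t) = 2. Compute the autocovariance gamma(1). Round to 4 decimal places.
\gamma(1) = -0.5900

Multiply the model equation by X_{t-k} and take expectations. With theta_0 = psi_0 = 1 and psi_j the MA(infinity) weights, this gives
  gamma(k) - sum_i phi_i gamma(k-i) = c_k,
  c_k = sigma^2 * sum_{j=k..q} theta_j psi_{j-k}   (c_k = 0 for k > q),
using gamma(-m) = gamma(m).
Pure AR (q = 0): c_0 = sigma^2 = 2, c_k = 0 for k >= 1.
Equations for k = 0 and k = 1 (AR order 1):
  gamma(0) = phi_1 gamma(1) + c_0
  gamma(1) = phi_1 gamma(0) + c_1
Substituting the second into the first: gamma(0) (1 - phi_1^2) = c_0 + phi_1 c_1, so
  gamma(0) = c_0 / (1 - phi_1^2) = 2 / (1 - (-0.273)^2) = 2 / 0.925471 = 2.161062.
  gamma(1) = phi_1 gamma(0) = (-0.273)(2.161062) = -0.58997.
Therefore gamma(1) = -0.5900 (to 4 decimal places).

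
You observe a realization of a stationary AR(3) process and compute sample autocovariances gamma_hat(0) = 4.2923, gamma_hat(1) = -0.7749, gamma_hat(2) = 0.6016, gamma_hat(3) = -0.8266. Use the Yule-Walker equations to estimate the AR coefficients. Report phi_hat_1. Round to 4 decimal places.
\hat\phi_{1} = -0.1430

The Yule-Walker equations for an AR(p) process read, in matrix form,
  Gamma_p phi = r_p,   with   (Gamma_p)_{ij} = gamma(|i - j|),
                       (r_p)_i = gamma(i),   i,j = 1..p.
Substitute the sample gammas (Toeplitz matrix and right-hand side of size 3):
  Gamma_p = [[4.2923, -0.7749, 0.6016], [-0.7749, 4.2923, -0.7749], [0.6016, -0.7749, 4.2923]]
  r_p     = [-0.7749, 0.6016, -0.8266]
Written out (R1..R3):
  (R1) 4.2923 phi_1 - 0.7749 phi_2 + 0.6016 phi_3 = -0.7749
  (R2) -0.7749 phi_1 + 4.2923 phi_2 - 0.7749 phi_3 = 0.6016
  (R3) 0.6016 phi_1 - 0.7749 phi_2 + 4.2923 phi_3 = -0.8266
Gaussian elimination:
  R2 <- R2 - (-0.7749/4.2923) R1 = R2 - (-0.180533) R1:  4.152405 phi_2 - 0.666292 phi_3 = 0.461705
  R3 <- R3 - (0.6016/4.2923) R1 = R3 - (0.140158) R1:  -0.666292 phi_2 + 4.207981 phi_3 = -0.717992
  R3 <- R3 - (-0.666292/4.152405) R2 = R3 - (-0.160459) R2:  4.101068 phi_3 = -0.643907
Back-substitution:
  phi_hat_3 = -0.643907 / 4.101068 = -0.15701
  phi_hat_2 = (0.461705 - (-0.666292)(-0.15701)) / 4.152405 = 0.085996
  phi_hat_1 = (-0.7749 - (-0.7749)(0.085996) - (0.6016)(-0.15701)) / 4.2923 = -0.143001
So phi_hat = [-0.1430, 0.0860, -0.1570].
Therefore phi_hat_1 = -0.1430.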